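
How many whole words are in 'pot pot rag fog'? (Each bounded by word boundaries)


Word boundaries (\b) mark the start/end of each word.
Text: 'pot pot rag fog'
Splitting by whitespace:
  Word 1: 'pot'
  Word 2: 'pot'
  Word 3: 'rag'
  Word 4: 'fog'
Total whole words: 4

4


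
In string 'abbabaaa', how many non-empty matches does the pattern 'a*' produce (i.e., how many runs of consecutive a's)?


Pattern 'a*' matches zero or more a's. We want non-empty runs of consecutive a's.
String: 'abbabaaa'
Walking through the string to find runs of a's:
  Run 1: positions 0-0 -> 'a'
  Run 2: positions 3-3 -> 'a'
  Run 3: positions 5-7 -> 'aaa'
Non-empty runs found: ['a', 'a', 'aaa']
Count: 3

3


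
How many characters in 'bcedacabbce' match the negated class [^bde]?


Negated class [^bde] matches any char NOT in {b, d, e}
Scanning 'bcedacabbce':
  pos 0: 'b' -> no (excluded)
  pos 1: 'c' -> MATCH
  pos 2: 'e' -> no (excluded)
  pos 3: 'd' -> no (excluded)
  pos 4: 'a' -> MATCH
  pos 5: 'c' -> MATCH
  pos 6: 'a' -> MATCH
  pos 7: 'b' -> no (excluded)
  pos 8: 'b' -> no (excluded)
  pos 9: 'c' -> MATCH
  pos 10: 'e' -> no (excluded)
Total matches: 5

5


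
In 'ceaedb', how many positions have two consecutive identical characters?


Looking for consecutive identical characters in 'ceaedb':
  pos 0-1: 'c' vs 'e' -> different
  pos 1-2: 'e' vs 'a' -> different
  pos 2-3: 'a' vs 'e' -> different
  pos 3-4: 'e' vs 'd' -> different
  pos 4-5: 'd' vs 'b' -> different
Consecutive identical pairs: []
Count: 0

0


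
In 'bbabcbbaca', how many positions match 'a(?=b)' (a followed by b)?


Lookahead 'a(?=b)' matches 'a' only when followed by 'b'.
String: 'bbabcbbaca'
Checking each position where char is 'a':
  pos 2: 'a' -> MATCH (next='b')
  pos 7: 'a' -> no (next='c')
Matching positions: [2]
Count: 1

1


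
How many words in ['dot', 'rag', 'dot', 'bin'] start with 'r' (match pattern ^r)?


Pattern ^r anchors to start of word. Check which words begin with 'r':
  'dot' -> no
  'rag' -> MATCH (starts with 'r')
  'dot' -> no
  'bin' -> no
Matching words: ['rag']
Count: 1

1


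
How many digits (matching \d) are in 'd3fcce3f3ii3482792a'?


\d matches any digit 0-9.
Scanning 'd3fcce3f3ii3482792a':
  pos 1: '3' -> DIGIT
  pos 6: '3' -> DIGIT
  pos 8: '3' -> DIGIT
  pos 11: '3' -> DIGIT
  pos 12: '4' -> DIGIT
  pos 13: '8' -> DIGIT
  pos 14: '2' -> DIGIT
  pos 15: '7' -> DIGIT
  pos 16: '9' -> DIGIT
  pos 17: '2' -> DIGIT
Digits found: ['3', '3', '3', '3', '4', '8', '2', '7', '9', '2']
Total: 10

10


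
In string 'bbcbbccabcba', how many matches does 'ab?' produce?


Pattern 'ab?' matches 'a' optionally followed by 'b'.
String: 'bbcbbccabcba'
Scanning left to right for 'a' then checking next char:
  Match 1: 'ab' (a followed by b)
  Match 2: 'a' (a not followed by b)
Total matches: 2

2


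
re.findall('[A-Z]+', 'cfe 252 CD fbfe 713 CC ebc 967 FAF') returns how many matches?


Pattern '[A-Z]+' finds one or more uppercase letters.
Text: 'cfe 252 CD fbfe 713 CC ebc 967 FAF'
Scanning for matches:
  Match 1: 'CD'
  Match 2: 'CC'
  Match 3: 'FAF'
Total matches: 3

3


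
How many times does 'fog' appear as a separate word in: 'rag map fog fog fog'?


Scanning each word for exact match 'fog':
  Word 1: 'rag' -> no
  Word 2: 'map' -> no
  Word 3: 'fog' -> MATCH
  Word 4: 'fog' -> MATCH
  Word 5: 'fog' -> MATCH
Total matches: 3

3


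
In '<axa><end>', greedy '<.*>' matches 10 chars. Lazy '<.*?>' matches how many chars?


Greedy '<.*>' tries to match as MUCH as possible.
Lazy '<.*?>' tries to match as LITTLE as possible.

String: '<axa><end>'
Greedy '<.*>' starts at first '<' and extends to the LAST '>': '<axa><end>' (10 chars)
Lazy '<.*?>' starts at first '<' and stops at the FIRST '>': '<axa>' (5 chars)

5


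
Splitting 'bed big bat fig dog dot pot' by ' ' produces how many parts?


Splitting by ' ' breaks the string at each occurrence of the separator.
Text: 'bed big bat fig dog dot pot'
Parts after split:
  Part 1: 'bed'
  Part 2: 'big'
  Part 3: 'bat'
  Part 4: 'fig'
  Part 5: 'dog'
  Part 6: 'dot'
  Part 7: 'pot'
Total parts: 7

7


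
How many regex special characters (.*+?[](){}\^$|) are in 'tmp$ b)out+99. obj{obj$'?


Regex special characters are: . * + ? [ ] ( ) { } \ ^ $ |
Scanning 'tmp$ b)out+99. obj{obj$':
  pos 3: '$' -> SPECIAL
  pos 6: ')' -> SPECIAL
  pos 10: '+' -> SPECIAL
  pos 13: '.' -> SPECIAL
  pos 18: '{' -> SPECIAL
  pos 22: '$' -> SPECIAL
Special chars found: ['$', ')', '+', '.', '{', '$']
Total: 6

6


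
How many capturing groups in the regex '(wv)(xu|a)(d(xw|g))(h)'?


To count capturing groups, count each '(' that starts a group.
Pattern: '(wv)(xu|a)(d(xw|g))(h)'
Walking through the pattern:
  Position 0: '(' -> group #1
  Position 4: '(' -> group #2
  Position 10: '(' -> group #3
  Position 12: '(' -> group #4
  Position 19: '(' -> group #5
Total capturing groups: 5

5


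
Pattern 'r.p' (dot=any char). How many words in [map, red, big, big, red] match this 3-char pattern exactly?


Pattern 'r.p' means: starts with 'r', any single char, ends with 'p'.
Checking each word (must be exactly 3 chars):
  'map' (len=3): no
  'red' (len=3): no
  'big' (len=3): no
  'big' (len=3): no
  'red' (len=3): no
Matching words: []
Total: 0

0


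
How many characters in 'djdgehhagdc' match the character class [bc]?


Character class [bc] matches any of: {b, c}
Scanning string 'djdgehhagdc' character by character:
  pos 0: 'd' -> no
  pos 1: 'j' -> no
  pos 2: 'd' -> no
  pos 3: 'g' -> no
  pos 4: 'e' -> no
  pos 5: 'h' -> no
  pos 6: 'h' -> no
  pos 7: 'a' -> no
  pos 8: 'g' -> no
  pos 9: 'd' -> no
  pos 10: 'c' -> MATCH
Total matches: 1

1


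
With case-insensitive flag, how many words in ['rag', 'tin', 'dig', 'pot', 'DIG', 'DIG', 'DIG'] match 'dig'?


Case-insensitive matching: compare each word's lowercase form to 'dig'.
  'rag' -> lower='rag' -> no
  'tin' -> lower='tin' -> no
  'dig' -> lower='dig' -> MATCH
  'pot' -> lower='pot' -> no
  'DIG' -> lower='dig' -> MATCH
  'DIG' -> lower='dig' -> MATCH
  'DIG' -> lower='dig' -> MATCH
Matches: ['dig', 'DIG', 'DIG', 'DIG']
Count: 4

4


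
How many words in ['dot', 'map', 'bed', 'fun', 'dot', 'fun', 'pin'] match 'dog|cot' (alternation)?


Alternation 'dog|cot' matches either 'dog' or 'cot'.
Checking each word:
  'dot' -> no
  'map' -> no
  'bed' -> no
  'fun' -> no
  'dot' -> no
  'fun' -> no
  'pin' -> no
Matches: []
Count: 0

0


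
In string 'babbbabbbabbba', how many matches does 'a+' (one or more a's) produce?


Pattern 'a+' matches one or more consecutive a's.
String: 'babbbabbbabbba'
Scanning for runs of a:
  Match 1: 'a' (length 1)
  Match 2: 'a' (length 1)
  Match 3: 'a' (length 1)
  Match 4: 'a' (length 1)
Total matches: 4

4


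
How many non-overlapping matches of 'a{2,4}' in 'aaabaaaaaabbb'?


Pattern 'a{2,4}' matches between 2 and 4 consecutive a's (greedy).
String: 'aaabaaaaaabbb'
Finding runs of a's and applying greedy matching:
  Run at pos 0: 'aaa' (length 3)
  Run at pos 4: 'aaaaaa' (length 6)
Matches: ['aaa', 'aaaa', 'aa']
Count: 3

3


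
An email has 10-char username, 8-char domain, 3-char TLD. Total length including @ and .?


An email address has format: username@domain.tld
Username length: 10
'@' character: 1
Domain length: 8
'.' character: 1
TLD length: 3
Total = 10 + 1 + 8 + 1 + 3 = 23

23


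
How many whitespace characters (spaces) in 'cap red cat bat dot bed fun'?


\s matches whitespace characters (spaces, tabs, etc.).
Text: 'cap red cat bat dot bed fun'
This text has 7 words separated by spaces.
Number of spaces = number of words - 1 = 7 - 1 = 6

6


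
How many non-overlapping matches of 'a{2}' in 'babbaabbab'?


Pattern 'a{2}' matches exactly 2 consecutive a's (greedy, non-overlapping).
String: 'babbaabbab'
Scanning for runs of a's:
  Run at pos 1: 'a' (length 1) -> 0 match(es)
  Run at pos 4: 'aa' (length 2) -> 1 match(es)
  Run at pos 8: 'a' (length 1) -> 0 match(es)
Matches found: ['aa']
Total: 1

1


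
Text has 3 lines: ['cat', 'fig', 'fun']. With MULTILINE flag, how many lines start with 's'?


With MULTILINE flag, ^ matches the start of each line.
Lines: ['cat', 'fig', 'fun']
Checking which lines start with 's':
  Line 1: 'cat' -> no
  Line 2: 'fig' -> no
  Line 3: 'fun' -> no
Matching lines: []
Count: 0

0


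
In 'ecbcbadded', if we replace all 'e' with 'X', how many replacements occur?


re.sub('e', 'X', text) replaces every occurrence of 'e' with 'X'.
Text: 'ecbcbadded'
Scanning for 'e':
  pos 0: 'e' -> replacement #1
  pos 8: 'e' -> replacement #2
Total replacements: 2

2


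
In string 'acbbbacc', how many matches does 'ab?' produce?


Pattern 'ab?' matches 'a' optionally followed by 'b'.
String: 'acbbbacc'
Scanning left to right for 'a' then checking next char:
  Match 1: 'a' (a not followed by b)
  Match 2: 'a' (a not followed by b)
Total matches: 2

2


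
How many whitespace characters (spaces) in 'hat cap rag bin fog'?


\s matches whitespace characters (spaces, tabs, etc.).
Text: 'hat cap rag bin fog'
This text has 5 words separated by spaces.
Number of spaces = number of words - 1 = 5 - 1 = 4

4


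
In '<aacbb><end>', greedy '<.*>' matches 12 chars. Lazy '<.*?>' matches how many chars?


Greedy '<.*>' tries to match as MUCH as possible.
Lazy '<.*?>' tries to match as LITTLE as possible.

String: '<aacbb><end>'
Greedy '<.*>' starts at first '<' and extends to the LAST '>': '<aacbb><end>' (12 chars)
Lazy '<.*?>' starts at first '<' and stops at the FIRST '>': '<aacbb>' (7 chars)

7


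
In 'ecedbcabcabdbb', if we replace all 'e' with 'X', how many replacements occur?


re.sub('e', 'X', text) replaces every occurrence of 'e' with 'X'.
Text: 'ecedbcabcabdbb'
Scanning for 'e':
  pos 0: 'e' -> replacement #1
  pos 2: 'e' -> replacement #2
Total replacements: 2

2


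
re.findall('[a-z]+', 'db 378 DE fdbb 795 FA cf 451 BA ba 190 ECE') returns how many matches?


Pattern '[a-z]+' finds one or more lowercase letters.
Text: 'db 378 DE fdbb 795 FA cf 451 BA ba 190 ECE'
Scanning for matches:
  Match 1: 'db'
  Match 2: 'fdbb'
  Match 3: 'cf'
  Match 4: 'ba'
Total matches: 4

4


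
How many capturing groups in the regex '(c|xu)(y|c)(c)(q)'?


To count capturing groups, count each '(' that starts a group.
Pattern: '(c|xu)(y|c)(c)(q)'
Walking through the pattern:
  Position 0: '(' -> group #1
  Position 6: '(' -> group #2
  Position 11: '(' -> group #3
  Position 14: '(' -> group #4
Total capturing groups: 4

4


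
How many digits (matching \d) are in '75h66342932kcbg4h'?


\d matches any digit 0-9.
Scanning '75h66342932kcbg4h':
  pos 0: '7' -> DIGIT
  pos 1: '5' -> DIGIT
  pos 3: '6' -> DIGIT
  pos 4: '6' -> DIGIT
  pos 5: '3' -> DIGIT
  pos 6: '4' -> DIGIT
  pos 7: '2' -> DIGIT
  pos 8: '9' -> DIGIT
  pos 9: '3' -> DIGIT
  pos 10: '2' -> DIGIT
  pos 15: '4' -> DIGIT
Digits found: ['7', '5', '6', '6', '3', '4', '2', '9', '3', '2', '4']
Total: 11

11


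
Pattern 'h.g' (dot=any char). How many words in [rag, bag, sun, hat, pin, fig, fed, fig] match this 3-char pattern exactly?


Pattern 'h.g' means: starts with 'h', any single char, ends with 'g'.
Checking each word (must be exactly 3 chars):
  'rag' (len=3): no
  'bag' (len=3): no
  'sun' (len=3): no
  'hat' (len=3): no
  'pin' (len=3): no
  'fig' (len=3): no
  'fed' (len=3): no
  'fig' (len=3): no
Matching words: []
Total: 0

0


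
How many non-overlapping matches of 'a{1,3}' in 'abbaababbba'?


Pattern 'a{1,3}' matches between 1 and 3 consecutive a's (greedy).
String: 'abbaababbba'
Finding runs of a's and applying greedy matching:
  Run at pos 0: 'a' (length 1)
  Run at pos 3: 'aa' (length 2)
  Run at pos 6: 'a' (length 1)
  Run at pos 10: 'a' (length 1)
Matches: ['a', 'aa', 'a', 'a']
Count: 4

4


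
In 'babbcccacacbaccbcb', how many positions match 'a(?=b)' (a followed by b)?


Lookahead 'a(?=b)' matches 'a' only when followed by 'b'.
String: 'babbcccacacbaccbcb'
Checking each position where char is 'a':
  pos 1: 'a' -> MATCH (next='b')
  pos 7: 'a' -> no (next='c')
  pos 9: 'a' -> no (next='c')
  pos 12: 'a' -> no (next='c')
Matching positions: [1]
Count: 1

1


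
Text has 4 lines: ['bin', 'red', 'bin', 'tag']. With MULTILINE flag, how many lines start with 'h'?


With MULTILINE flag, ^ matches the start of each line.
Lines: ['bin', 'red', 'bin', 'tag']
Checking which lines start with 'h':
  Line 1: 'bin' -> no
  Line 2: 'red' -> no
  Line 3: 'bin' -> no
  Line 4: 'tag' -> no
Matching lines: []
Count: 0

0


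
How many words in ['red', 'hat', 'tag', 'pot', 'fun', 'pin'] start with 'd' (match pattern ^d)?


Pattern ^d anchors to start of word. Check which words begin with 'd':
  'red' -> no
  'hat' -> no
  'tag' -> no
  'pot' -> no
  'fun' -> no
  'pin' -> no
Matching words: []
Count: 0

0


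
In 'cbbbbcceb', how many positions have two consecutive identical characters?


Looking for consecutive identical characters in 'cbbbbcceb':
  pos 0-1: 'c' vs 'b' -> different
  pos 1-2: 'b' vs 'b' -> MATCH ('bb')
  pos 2-3: 'b' vs 'b' -> MATCH ('bb')
  pos 3-4: 'b' vs 'b' -> MATCH ('bb')
  pos 4-5: 'b' vs 'c' -> different
  pos 5-6: 'c' vs 'c' -> MATCH ('cc')
  pos 6-7: 'c' vs 'e' -> different
  pos 7-8: 'e' vs 'b' -> different
Consecutive identical pairs: ['bb', 'bb', 'bb', 'cc']
Count: 4

4


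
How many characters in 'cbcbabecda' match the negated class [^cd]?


Negated class [^cd] matches any char NOT in {c, d}
Scanning 'cbcbabecda':
  pos 0: 'c' -> no (excluded)
  pos 1: 'b' -> MATCH
  pos 2: 'c' -> no (excluded)
  pos 3: 'b' -> MATCH
  pos 4: 'a' -> MATCH
  pos 5: 'b' -> MATCH
  pos 6: 'e' -> MATCH
  pos 7: 'c' -> no (excluded)
  pos 8: 'd' -> no (excluded)
  pos 9: 'a' -> MATCH
Total matches: 6

6


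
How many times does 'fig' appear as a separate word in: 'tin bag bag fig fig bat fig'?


Scanning each word for exact match 'fig':
  Word 1: 'tin' -> no
  Word 2: 'bag' -> no
  Word 3: 'bag' -> no
  Word 4: 'fig' -> MATCH
  Word 5: 'fig' -> MATCH
  Word 6: 'bat' -> no
  Word 7: 'fig' -> MATCH
Total matches: 3

3


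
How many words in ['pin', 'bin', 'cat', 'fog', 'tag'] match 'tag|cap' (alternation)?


Alternation 'tag|cap' matches either 'tag' or 'cap'.
Checking each word:
  'pin' -> no
  'bin' -> no
  'cat' -> no
  'fog' -> no
  'tag' -> MATCH
Matches: ['tag']
Count: 1

1


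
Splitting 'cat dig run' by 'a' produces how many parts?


Splitting by 'a' breaks the string at each occurrence of the separator.
Text: 'cat dig run'
Parts after split:
  Part 1: 'c'
  Part 2: 't dig run'
Total parts: 2

2


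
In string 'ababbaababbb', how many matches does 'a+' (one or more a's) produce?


Pattern 'a+' matches one or more consecutive a's.
String: 'ababbaababbb'
Scanning for runs of a:
  Match 1: 'a' (length 1)
  Match 2: 'a' (length 1)
  Match 3: 'aa' (length 2)
  Match 4: 'a' (length 1)
Total matches: 4

4


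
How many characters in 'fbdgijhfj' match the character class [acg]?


Character class [acg] matches any of: {a, c, g}
Scanning string 'fbdgijhfj' character by character:
  pos 0: 'f' -> no
  pos 1: 'b' -> no
  pos 2: 'd' -> no
  pos 3: 'g' -> MATCH
  pos 4: 'i' -> no
  pos 5: 'j' -> no
  pos 6: 'h' -> no
  pos 7: 'f' -> no
  pos 8: 'j' -> no
Total matches: 1

1


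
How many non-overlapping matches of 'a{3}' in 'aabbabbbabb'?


Pattern 'a{3}' matches exactly 3 consecutive a's (greedy, non-overlapping).
String: 'aabbabbbabb'
Scanning for runs of a's:
  Run at pos 0: 'aa' (length 2) -> 0 match(es)
  Run at pos 4: 'a' (length 1) -> 0 match(es)
  Run at pos 8: 'a' (length 1) -> 0 match(es)
Matches found: []
Total: 0

0


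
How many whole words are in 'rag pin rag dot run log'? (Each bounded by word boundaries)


Word boundaries (\b) mark the start/end of each word.
Text: 'rag pin rag dot run log'
Splitting by whitespace:
  Word 1: 'rag'
  Word 2: 'pin'
  Word 3: 'rag'
  Word 4: 'dot'
  Word 5: 'run'
  Word 6: 'log'
Total whole words: 6

6


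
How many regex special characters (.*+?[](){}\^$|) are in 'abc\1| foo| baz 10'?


Regex special characters are: . * + ? [ ] ( ) { } \ ^ $ |
Scanning 'abc\1| foo| baz 10':
  pos 3: '\' -> SPECIAL
  pos 5: '|' -> SPECIAL
  pos 10: '|' -> SPECIAL
Special chars found: ['\\', '|', '|']
Total: 3

3


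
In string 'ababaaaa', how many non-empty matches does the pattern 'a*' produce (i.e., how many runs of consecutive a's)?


Pattern 'a*' matches zero or more a's. We want non-empty runs of consecutive a's.
String: 'ababaaaa'
Walking through the string to find runs of a's:
  Run 1: positions 0-0 -> 'a'
  Run 2: positions 2-2 -> 'a'
  Run 3: positions 4-7 -> 'aaaa'
Non-empty runs found: ['a', 'a', 'aaaa']
Count: 3

3


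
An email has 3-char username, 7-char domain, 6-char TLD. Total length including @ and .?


An email address has format: username@domain.tld
Username length: 3
'@' character: 1
Domain length: 7
'.' character: 1
TLD length: 6
Total = 3 + 1 + 7 + 1 + 6 = 18

18


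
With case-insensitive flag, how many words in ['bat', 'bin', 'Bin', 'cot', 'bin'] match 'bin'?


Case-insensitive matching: compare each word's lowercase form to 'bin'.
  'bat' -> lower='bat' -> no
  'bin' -> lower='bin' -> MATCH
  'Bin' -> lower='bin' -> MATCH
  'cot' -> lower='cot' -> no
  'bin' -> lower='bin' -> MATCH
Matches: ['bin', 'Bin', 'bin']
Count: 3

3


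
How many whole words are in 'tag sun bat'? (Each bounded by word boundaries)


Word boundaries (\b) mark the start/end of each word.
Text: 'tag sun bat'
Splitting by whitespace:
  Word 1: 'tag'
  Word 2: 'sun'
  Word 3: 'bat'
Total whole words: 3

3


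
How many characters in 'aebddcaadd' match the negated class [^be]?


Negated class [^be] matches any char NOT in {b, e}
Scanning 'aebddcaadd':
  pos 0: 'a' -> MATCH
  pos 1: 'e' -> no (excluded)
  pos 2: 'b' -> no (excluded)
  pos 3: 'd' -> MATCH
  pos 4: 'd' -> MATCH
  pos 5: 'c' -> MATCH
  pos 6: 'a' -> MATCH
  pos 7: 'a' -> MATCH
  pos 8: 'd' -> MATCH
  pos 9: 'd' -> MATCH
Total matches: 8

8


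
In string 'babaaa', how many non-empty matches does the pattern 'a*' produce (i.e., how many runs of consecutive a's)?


Pattern 'a*' matches zero or more a's. We want non-empty runs of consecutive a's.
String: 'babaaa'
Walking through the string to find runs of a's:
  Run 1: positions 1-1 -> 'a'
  Run 2: positions 3-5 -> 'aaa'
Non-empty runs found: ['a', 'aaa']
Count: 2

2


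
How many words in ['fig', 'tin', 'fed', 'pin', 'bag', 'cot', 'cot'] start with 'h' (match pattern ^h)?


Pattern ^h anchors to start of word. Check which words begin with 'h':
  'fig' -> no
  'tin' -> no
  'fed' -> no
  'pin' -> no
  'bag' -> no
  'cot' -> no
  'cot' -> no
Matching words: []
Count: 0

0


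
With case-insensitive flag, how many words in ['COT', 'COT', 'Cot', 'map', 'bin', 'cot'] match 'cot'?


Case-insensitive matching: compare each word's lowercase form to 'cot'.
  'COT' -> lower='cot' -> MATCH
  'COT' -> lower='cot' -> MATCH
  'Cot' -> lower='cot' -> MATCH
  'map' -> lower='map' -> no
  'bin' -> lower='bin' -> no
  'cot' -> lower='cot' -> MATCH
Matches: ['COT', 'COT', 'Cot', 'cot']
Count: 4

4


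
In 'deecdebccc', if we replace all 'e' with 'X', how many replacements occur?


re.sub('e', 'X', text) replaces every occurrence of 'e' with 'X'.
Text: 'deecdebccc'
Scanning for 'e':
  pos 1: 'e' -> replacement #1
  pos 2: 'e' -> replacement #2
  pos 5: 'e' -> replacement #3
Total replacements: 3

3


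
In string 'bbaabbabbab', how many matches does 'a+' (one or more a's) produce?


Pattern 'a+' matches one or more consecutive a's.
String: 'bbaabbabbab'
Scanning for runs of a:
  Match 1: 'aa' (length 2)
  Match 2: 'a' (length 1)
  Match 3: 'a' (length 1)
Total matches: 3

3


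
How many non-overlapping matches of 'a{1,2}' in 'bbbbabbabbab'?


Pattern 'a{1,2}' matches between 1 and 2 consecutive a's (greedy).
String: 'bbbbabbabbab'
Finding runs of a's and applying greedy matching:
  Run at pos 4: 'a' (length 1)
  Run at pos 7: 'a' (length 1)
  Run at pos 10: 'a' (length 1)
Matches: ['a', 'a', 'a']
Count: 3

3


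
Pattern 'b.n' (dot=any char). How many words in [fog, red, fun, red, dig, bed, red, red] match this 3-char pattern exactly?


Pattern 'b.n' means: starts with 'b', any single char, ends with 'n'.
Checking each word (must be exactly 3 chars):
  'fog' (len=3): no
  'red' (len=3): no
  'fun' (len=3): no
  'red' (len=3): no
  'dig' (len=3): no
  'bed' (len=3): no
  'red' (len=3): no
  'red' (len=3): no
Matching words: []
Total: 0

0


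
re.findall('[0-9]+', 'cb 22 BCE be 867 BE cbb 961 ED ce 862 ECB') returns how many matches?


Pattern '[0-9]+' finds one or more digits.
Text: 'cb 22 BCE be 867 BE cbb 961 ED ce 862 ECB'
Scanning for matches:
  Match 1: '22'
  Match 2: '867'
  Match 3: '961'
  Match 4: '862'
Total matches: 4

4


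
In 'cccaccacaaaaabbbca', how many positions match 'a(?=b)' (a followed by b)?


Lookahead 'a(?=b)' matches 'a' only when followed by 'b'.
String: 'cccaccacaaaaabbbca'
Checking each position where char is 'a':
  pos 3: 'a' -> no (next='c')
  pos 6: 'a' -> no (next='c')
  pos 8: 'a' -> no (next='a')
  pos 9: 'a' -> no (next='a')
  pos 10: 'a' -> no (next='a')
  pos 11: 'a' -> no (next='a')
  pos 12: 'a' -> MATCH (next='b')
Matching positions: [12]
Count: 1

1


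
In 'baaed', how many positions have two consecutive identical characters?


Looking for consecutive identical characters in 'baaed':
  pos 0-1: 'b' vs 'a' -> different
  pos 1-2: 'a' vs 'a' -> MATCH ('aa')
  pos 2-3: 'a' vs 'e' -> different
  pos 3-4: 'e' vs 'd' -> different
Consecutive identical pairs: ['aa']
Count: 1

1


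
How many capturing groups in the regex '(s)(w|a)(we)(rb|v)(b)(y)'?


To count capturing groups, count each '(' that starts a group.
Pattern: '(s)(w|a)(we)(rb|v)(b)(y)'
Walking through the pattern:
  Position 0: '(' -> group #1
  Position 3: '(' -> group #2
  Position 8: '(' -> group #3
  Position 12: '(' -> group #4
  Position 18: '(' -> group #5
  Position 21: '(' -> group #6
Total capturing groups: 6

6


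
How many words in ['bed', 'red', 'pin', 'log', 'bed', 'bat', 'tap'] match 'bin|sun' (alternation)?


Alternation 'bin|sun' matches either 'bin' or 'sun'.
Checking each word:
  'bed' -> no
  'red' -> no
  'pin' -> no
  'log' -> no
  'bed' -> no
  'bat' -> no
  'tap' -> no
Matches: []
Count: 0

0


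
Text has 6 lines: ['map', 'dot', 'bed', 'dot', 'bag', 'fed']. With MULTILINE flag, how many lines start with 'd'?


With MULTILINE flag, ^ matches the start of each line.
Lines: ['map', 'dot', 'bed', 'dot', 'bag', 'fed']
Checking which lines start with 'd':
  Line 1: 'map' -> no
  Line 2: 'dot' -> MATCH
  Line 3: 'bed' -> no
  Line 4: 'dot' -> MATCH
  Line 5: 'bag' -> no
  Line 6: 'fed' -> no
Matching lines: ['dot', 'dot']
Count: 2

2


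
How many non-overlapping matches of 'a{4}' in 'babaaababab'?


Pattern 'a{4}' matches exactly 4 consecutive a's (greedy, non-overlapping).
String: 'babaaababab'
Scanning for runs of a's:
  Run at pos 1: 'a' (length 1) -> 0 match(es)
  Run at pos 3: 'aaa' (length 3) -> 0 match(es)
  Run at pos 7: 'a' (length 1) -> 0 match(es)
  Run at pos 9: 'a' (length 1) -> 0 match(es)
Matches found: []
Total: 0

0


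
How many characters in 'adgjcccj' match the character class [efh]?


Character class [efh] matches any of: {e, f, h}
Scanning string 'adgjcccj' character by character:
  pos 0: 'a' -> no
  pos 1: 'd' -> no
  pos 2: 'g' -> no
  pos 3: 'j' -> no
  pos 4: 'c' -> no
  pos 5: 'c' -> no
  pos 6: 'c' -> no
  pos 7: 'j' -> no
Total matches: 0

0


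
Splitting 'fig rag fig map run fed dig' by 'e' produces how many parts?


Splitting by 'e' breaks the string at each occurrence of the separator.
Text: 'fig rag fig map run fed dig'
Parts after split:
  Part 1: 'fig rag fig map run f'
  Part 2: 'd dig'
Total parts: 2

2


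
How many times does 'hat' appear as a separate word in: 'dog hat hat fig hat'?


Scanning each word for exact match 'hat':
  Word 1: 'dog' -> no
  Word 2: 'hat' -> MATCH
  Word 3: 'hat' -> MATCH
  Word 4: 'fig' -> no
  Word 5: 'hat' -> MATCH
Total matches: 3

3


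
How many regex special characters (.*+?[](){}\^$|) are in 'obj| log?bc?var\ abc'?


Regex special characters are: . * + ? [ ] ( ) { } \ ^ $ |
Scanning 'obj| log?bc?var\ abc':
  pos 3: '|' -> SPECIAL
  pos 8: '?' -> SPECIAL
  pos 11: '?' -> SPECIAL
  pos 15: '\' -> SPECIAL
Special chars found: ['|', '?', '?', '\\']
Total: 4

4


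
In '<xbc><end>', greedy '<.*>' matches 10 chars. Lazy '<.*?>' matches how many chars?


Greedy '<.*>' tries to match as MUCH as possible.
Lazy '<.*?>' tries to match as LITTLE as possible.

String: '<xbc><end>'
Greedy '<.*>' starts at first '<' and extends to the LAST '>': '<xbc><end>' (10 chars)
Lazy '<.*?>' starts at first '<' and stops at the FIRST '>': '<xbc>' (5 chars)

5


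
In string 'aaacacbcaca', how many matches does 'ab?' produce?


Pattern 'ab?' matches 'a' optionally followed by 'b'.
String: 'aaacacbcaca'
Scanning left to right for 'a' then checking next char:
  Match 1: 'a' (a not followed by b)
  Match 2: 'a' (a not followed by b)
  Match 3: 'a' (a not followed by b)
  Match 4: 'a' (a not followed by b)
  Match 5: 'a' (a not followed by b)
  Match 6: 'a' (a not followed by b)
Total matches: 6

6


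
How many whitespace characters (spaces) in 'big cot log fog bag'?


\s matches whitespace characters (spaces, tabs, etc.).
Text: 'big cot log fog bag'
This text has 5 words separated by spaces.
Number of spaces = number of words - 1 = 5 - 1 = 4

4


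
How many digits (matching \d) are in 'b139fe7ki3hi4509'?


\d matches any digit 0-9.
Scanning 'b139fe7ki3hi4509':
  pos 1: '1' -> DIGIT
  pos 2: '3' -> DIGIT
  pos 3: '9' -> DIGIT
  pos 6: '7' -> DIGIT
  pos 9: '3' -> DIGIT
  pos 12: '4' -> DIGIT
  pos 13: '5' -> DIGIT
  pos 14: '0' -> DIGIT
  pos 15: '9' -> DIGIT
Digits found: ['1', '3', '9', '7', '3', '4', '5', '0', '9']
Total: 9

9


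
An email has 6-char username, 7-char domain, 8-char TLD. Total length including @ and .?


An email address has format: username@domain.tld
Username length: 6
'@' character: 1
Domain length: 7
'.' character: 1
TLD length: 8
Total = 6 + 1 + 7 + 1 + 8 = 23

23


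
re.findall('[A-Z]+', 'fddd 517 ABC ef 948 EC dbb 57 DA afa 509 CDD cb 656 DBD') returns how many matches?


Pattern '[A-Z]+' finds one or more uppercase letters.
Text: 'fddd 517 ABC ef 948 EC dbb 57 DA afa 509 CDD cb 656 DBD'
Scanning for matches:
  Match 1: 'ABC'
  Match 2: 'EC'
  Match 3: 'DA'
  Match 4: 'CDD'
  Match 5: 'DBD'
Total matches: 5

5


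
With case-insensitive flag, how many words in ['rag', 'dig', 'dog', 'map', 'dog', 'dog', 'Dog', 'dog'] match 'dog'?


Case-insensitive matching: compare each word's lowercase form to 'dog'.
  'rag' -> lower='rag' -> no
  'dig' -> lower='dig' -> no
  'dog' -> lower='dog' -> MATCH
  'map' -> lower='map' -> no
  'dog' -> lower='dog' -> MATCH
  'dog' -> lower='dog' -> MATCH
  'Dog' -> lower='dog' -> MATCH
  'dog' -> lower='dog' -> MATCH
Matches: ['dog', 'dog', 'dog', 'Dog', 'dog']
Count: 5

5


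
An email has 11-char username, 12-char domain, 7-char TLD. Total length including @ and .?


An email address has format: username@domain.tld
Username length: 11
'@' character: 1
Domain length: 12
'.' character: 1
TLD length: 7
Total = 11 + 1 + 12 + 1 + 7 = 32

32


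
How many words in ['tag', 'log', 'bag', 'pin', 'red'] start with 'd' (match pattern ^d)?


Pattern ^d anchors to start of word. Check which words begin with 'd':
  'tag' -> no
  'log' -> no
  'bag' -> no
  'pin' -> no
  'red' -> no
Matching words: []
Count: 0

0


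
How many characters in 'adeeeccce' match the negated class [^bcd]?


Negated class [^bcd] matches any char NOT in {b, c, d}
Scanning 'adeeeccce':
  pos 0: 'a' -> MATCH
  pos 1: 'd' -> no (excluded)
  pos 2: 'e' -> MATCH
  pos 3: 'e' -> MATCH
  pos 4: 'e' -> MATCH
  pos 5: 'c' -> no (excluded)
  pos 6: 'c' -> no (excluded)
  pos 7: 'c' -> no (excluded)
  pos 8: 'e' -> MATCH
Total matches: 5

5


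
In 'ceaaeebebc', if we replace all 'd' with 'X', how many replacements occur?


re.sub('d', 'X', text) replaces every occurrence of 'd' with 'X'.
Text: 'ceaaeebebc'
Scanning for 'd':
Total replacements: 0

0


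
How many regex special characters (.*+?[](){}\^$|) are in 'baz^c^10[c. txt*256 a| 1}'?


Regex special characters are: . * + ? [ ] ( ) { } \ ^ $ |
Scanning 'baz^c^10[c. txt*256 a| 1}':
  pos 3: '^' -> SPECIAL
  pos 5: '^' -> SPECIAL
  pos 8: '[' -> SPECIAL
  pos 10: '.' -> SPECIAL
  pos 15: '*' -> SPECIAL
  pos 21: '|' -> SPECIAL
  pos 24: '}' -> SPECIAL
Special chars found: ['^', '^', '[', '.', '*', '|', '}']
Total: 7

7


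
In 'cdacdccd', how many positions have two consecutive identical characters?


Looking for consecutive identical characters in 'cdacdccd':
  pos 0-1: 'c' vs 'd' -> different
  pos 1-2: 'd' vs 'a' -> different
  pos 2-3: 'a' vs 'c' -> different
  pos 3-4: 'c' vs 'd' -> different
  pos 4-5: 'd' vs 'c' -> different
  pos 5-6: 'c' vs 'c' -> MATCH ('cc')
  pos 6-7: 'c' vs 'd' -> different
Consecutive identical pairs: ['cc']
Count: 1

1


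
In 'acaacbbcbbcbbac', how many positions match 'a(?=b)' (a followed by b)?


Lookahead 'a(?=b)' matches 'a' only when followed by 'b'.
String: 'acaacbbcbbcbbac'
Checking each position where char is 'a':
  pos 0: 'a' -> no (next='c')
  pos 2: 'a' -> no (next='a')
  pos 3: 'a' -> no (next='c')
  pos 13: 'a' -> no (next='c')
Matching positions: []
Count: 0

0


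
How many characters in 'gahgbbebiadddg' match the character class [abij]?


Character class [abij] matches any of: {a, b, i, j}
Scanning string 'gahgbbebiadddg' character by character:
  pos 0: 'g' -> no
  pos 1: 'a' -> MATCH
  pos 2: 'h' -> no
  pos 3: 'g' -> no
  pos 4: 'b' -> MATCH
  pos 5: 'b' -> MATCH
  pos 6: 'e' -> no
  pos 7: 'b' -> MATCH
  pos 8: 'i' -> MATCH
  pos 9: 'a' -> MATCH
  pos 10: 'd' -> no
  pos 11: 'd' -> no
  pos 12: 'd' -> no
  pos 13: 'g' -> no
Total matches: 6

6


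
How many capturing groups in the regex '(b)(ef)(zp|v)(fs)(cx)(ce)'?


To count capturing groups, count each '(' that starts a group.
Pattern: '(b)(ef)(zp|v)(fs)(cx)(ce)'
Walking through the pattern:
  Position 0: '(' -> group #1
  Position 3: '(' -> group #2
  Position 7: '(' -> group #3
  Position 13: '(' -> group #4
  Position 17: '(' -> group #5
  Position 21: '(' -> group #6
Total capturing groups: 6

6


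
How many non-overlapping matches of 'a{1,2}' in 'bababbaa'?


Pattern 'a{1,2}' matches between 1 and 2 consecutive a's (greedy).
String: 'bababbaa'
Finding runs of a's and applying greedy matching:
  Run at pos 1: 'a' (length 1)
  Run at pos 3: 'a' (length 1)
  Run at pos 6: 'aa' (length 2)
Matches: ['a', 'a', 'aa']
Count: 3

3


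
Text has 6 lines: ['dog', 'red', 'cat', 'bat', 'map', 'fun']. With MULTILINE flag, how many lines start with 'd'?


With MULTILINE flag, ^ matches the start of each line.
Lines: ['dog', 'red', 'cat', 'bat', 'map', 'fun']
Checking which lines start with 'd':
  Line 1: 'dog' -> MATCH
  Line 2: 'red' -> no
  Line 3: 'cat' -> no
  Line 4: 'bat' -> no
  Line 5: 'map' -> no
  Line 6: 'fun' -> no
Matching lines: ['dog']
Count: 1

1


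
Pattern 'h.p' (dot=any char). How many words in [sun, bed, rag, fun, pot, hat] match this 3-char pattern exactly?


Pattern 'h.p' means: starts with 'h', any single char, ends with 'p'.
Checking each word (must be exactly 3 chars):
  'sun' (len=3): no
  'bed' (len=3): no
  'rag' (len=3): no
  'fun' (len=3): no
  'pot' (len=3): no
  'hat' (len=3): no
Matching words: []
Total: 0

0


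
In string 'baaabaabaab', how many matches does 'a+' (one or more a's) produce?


Pattern 'a+' matches one or more consecutive a's.
String: 'baaabaabaab'
Scanning for runs of a:
  Match 1: 'aaa' (length 3)
  Match 2: 'aa' (length 2)
  Match 3: 'aa' (length 2)
Total matches: 3

3


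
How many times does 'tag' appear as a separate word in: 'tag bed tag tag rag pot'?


Scanning each word for exact match 'tag':
  Word 1: 'tag' -> MATCH
  Word 2: 'bed' -> no
  Word 3: 'tag' -> MATCH
  Word 4: 'tag' -> MATCH
  Word 5: 'rag' -> no
  Word 6: 'pot' -> no
Total matches: 3

3


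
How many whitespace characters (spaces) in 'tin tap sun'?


\s matches whitespace characters (spaces, tabs, etc.).
Text: 'tin tap sun'
This text has 3 words separated by spaces.
Number of spaces = number of words - 1 = 3 - 1 = 2

2


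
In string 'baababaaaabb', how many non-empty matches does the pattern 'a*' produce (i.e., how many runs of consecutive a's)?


Pattern 'a*' matches zero or more a's. We want non-empty runs of consecutive a's.
String: 'baababaaaabb'
Walking through the string to find runs of a's:
  Run 1: positions 1-2 -> 'aa'
  Run 2: positions 4-4 -> 'a'
  Run 3: positions 6-9 -> 'aaaa'
Non-empty runs found: ['aa', 'a', 'aaaa']
Count: 3

3


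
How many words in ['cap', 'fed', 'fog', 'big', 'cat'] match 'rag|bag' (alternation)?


Alternation 'rag|bag' matches either 'rag' or 'bag'.
Checking each word:
  'cap' -> no
  'fed' -> no
  'fog' -> no
  'big' -> no
  'cat' -> no
Matches: []
Count: 0

0


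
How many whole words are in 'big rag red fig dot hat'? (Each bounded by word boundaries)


Word boundaries (\b) mark the start/end of each word.
Text: 'big rag red fig dot hat'
Splitting by whitespace:
  Word 1: 'big'
  Word 2: 'rag'
  Word 3: 'red'
  Word 4: 'fig'
  Word 5: 'dot'
  Word 6: 'hat'
Total whole words: 6

6


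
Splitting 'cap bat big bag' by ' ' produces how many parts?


Splitting by ' ' breaks the string at each occurrence of the separator.
Text: 'cap bat big bag'
Parts after split:
  Part 1: 'cap'
  Part 2: 'bat'
  Part 3: 'big'
  Part 4: 'bag'
Total parts: 4

4


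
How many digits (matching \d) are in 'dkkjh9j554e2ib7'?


\d matches any digit 0-9.
Scanning 'dkkjh9j554e2ib7':
  pos 5: '9' -> DIGIT
  pos 7: '5' -> DIGIT
  pos 8: '5' -> DIGIT
  pos 9: '4' -> DIGIT
  pos 11: '2' -> DIGIT
  pos 14: '7' -> DIGIT
Digits found: ['9', '5', '5', '4', '2', '7']
Total: 6

6


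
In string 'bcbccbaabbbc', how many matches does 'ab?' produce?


Pattern 'ab?' matches 'a' optionally followed by 'b'.
String: 'bcbccbaabbbc'
Scanning left to right for 'a' then checking next char:
  Match 1: 'a' (a not followed by b)
  Match 2: 'ab' (a followed by b)
Total matches: 2

2


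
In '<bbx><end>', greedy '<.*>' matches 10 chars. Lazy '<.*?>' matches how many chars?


Greedy '<.*>' tries to match as MUCH as possible.
Lazy '<.*?>' tries to match as LITTLE as possible.

String: '<bbx><end>'
Greedy '<.*>' starts at first '<' and extends to the LAST '>': '<bbx><end>' (10 chars)
Lazy '<.*?>' starts at first '<' and stops at the FIRST '>': '<bbx>' (5 chars)

5


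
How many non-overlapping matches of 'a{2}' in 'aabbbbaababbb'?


Pattern 'a{2}' matches exactly 2 consecutive a's (greedy, non-overlapping).
String: 'aabbbbaababbb'
Scanning for runs of a's:
  Run at pos 0: 'aa' (length 2) -> 1 match(es)
  Run at pos 6: 'aa' (length 2) -> 1 match(es)
  Run at pos 9: 'a' (length 1) -> 0 match(es)
Matches found: ['aa', 'aa']
Total: 2

2


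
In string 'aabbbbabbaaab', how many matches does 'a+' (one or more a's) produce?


Pattern 'a+' matches one or more consecutive a's.
String: 'aabbbbabbaaab'
Scanning for runs of a:
  Match 1: 'aa' (length 2)
  Match 2: 'a' (length 1)
  Match 3: 'aaa' (length 3)
Total matches: 3

3


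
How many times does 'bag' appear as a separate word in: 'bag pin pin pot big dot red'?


Scanning each word for exact match 'bag':
  Word 1: 'bag' -> MATCH
  Word 2: 'pin' -> no
  Word 3: 'pin' -> no
  Word 4: 'pot' -> no
  Word 5: 'big' -> no
  Word 6: 'dot' -> no
  Word 7: 'red' -> no
Total matches: 1

1


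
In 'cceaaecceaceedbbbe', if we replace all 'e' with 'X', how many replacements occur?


re.sub('e', 'X', text) replaces every occurrence of 'e' with 'X'.
Text: 'cceaaecceaceedbbbe'
Scanning for 'e':
  pos 2: 'e' -> replacement #1
  pos 5: 'e' -> replacement #2
  pos 8: 'e' -> replacement #3
  pos 11: 'e' -> replacement #4
  pos 12: 'e' -> replacement #5
  pos 17: 'e' -> replacement #6
Total replacements: 6

6


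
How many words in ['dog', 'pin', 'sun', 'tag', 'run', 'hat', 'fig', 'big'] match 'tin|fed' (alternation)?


Alternation 'tin|fed' matches either 'tin' or 'fed'.
Checking each word:
  'dog' -> no
  'pin' -> no
  'sun' -> no
  'tag' -> no
  'run' -> no
  'hat' -> no
  'fig' -> no
  'big' -> no
Matches: []
Count: 0

0


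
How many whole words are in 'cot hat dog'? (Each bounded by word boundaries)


Word boundaries (\b) mark the start/end of each word.
Text: 'cot hat dog'
Splitting by whitespace:
  Word 1: 'cot'
  Word 2: 'hat'
  Word 3: 'dog'
Total whole words: 3

3


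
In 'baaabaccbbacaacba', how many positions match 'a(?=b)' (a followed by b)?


Lookahead 'a(?=b)' matches 'a' only when followed by 'b'.
String: 'baaabaccbbacaacba'
Checking each position where char is 'a':
  pos 1: 'a' -> no (next='a')
  pos 2: 'a' -> no (next='a')
  pos 3: 'a' -> MATCH (next='b')
  pos 5: 'a' -> no (next='c')
  pos 10: 'a' -> no (next='c')
  pos 12: 'a' -> no (next='a')
  pos 13: 'a' -> no (next='c')
Matching positions: [3]
Count: 1

1


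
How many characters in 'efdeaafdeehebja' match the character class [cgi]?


Character class [cgi] matches any of: {c, g, i}
Scanning string 'efdeaafdeehebja' character by character:
  pos 0: 'e' -> no
  pos 1: 'f' -> no
  pos 2: 'd' -> no
  pos 3: 'e' -> no
  pos 4: 'a' -> no
  pos 5: 'a' -> no
  pos 6: 'f' -> no
  pos 7: 'd' -> no
  pos 8: 'e' -> no
  pos 9: 'e' -> no
  pos 10: 'h' -> no
  pos 11: 'e' -> no
  pos 12: 'b' -> no
  pos 13: 'j' -> no
  pos 14: 'a' -> no
Total matches: 0

0


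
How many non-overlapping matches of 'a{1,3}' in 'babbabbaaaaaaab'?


Pattern 'a{1,3}' matches between 1 and 3 consecutive a's (greedy).
String: 'babbabbaaaaaaab'
Finding runs of a's and applying greedy matching:
  Run at pos 1: 'a' (length 1)
  Run at pos 4: 'a' (length 1)
  Run at pos 7: 'aaaaaaa' (length 7)
Matches: ['a', 'a', 'aaa', 'aaa', 'a']
Count: 5

5


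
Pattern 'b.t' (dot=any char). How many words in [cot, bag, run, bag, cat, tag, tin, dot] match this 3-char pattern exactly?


Pattern 'b.t' means: starts with 'b', any single char, ends with 't'.
Checking each word (must be exactly 3 chars):
  'cot' (len=3): no
  'bag' (len=3): no
  'run' (len=3): no
  'bag' (len=3): no
  'cat' (len=3): no
  'tag' (len=3): no
  'tin' (len=3): no
  'dot' (len=3): no
Matching words: []
Total: 0

0


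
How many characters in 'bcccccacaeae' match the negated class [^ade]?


Negated class [^ade] matches any char NOT in {a, d, e}
Scanning 'bcccccacaeae':
  pos 0: 'b' -> MATCH
  pos 1: 'c' -> MATCH
  pos 2: 'c' -> MATCH
  pos 3: 'c' -> MATCH
  pos 4: 'c' -> MATCH
  pos 5: 'c' -> MATCH
  pos 6: 'a' -> no (excluded)
  pos 7: 'c' -> MATCH
  pos 8: 'a' -> no (excluded)
  pos 9: 'e' -> no (excluded)
  pos 10: 'a' -> no (excluded)
  pos 11: 'e' -> no (excluded)
Total matches: 7

7


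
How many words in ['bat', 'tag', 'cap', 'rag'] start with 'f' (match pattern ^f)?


Pattern ^f anchors to start of word. Check which words begin with 'f':
  'bat' -> no
  'tag' -> no
  'cap' -> no
  'rag' -> no
Matching words: []
Count: 0

0


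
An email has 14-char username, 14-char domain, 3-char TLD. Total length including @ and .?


An email address has format: username@domain.tld
Username length: 14
'@' character: 1
Domain length: 14
'.' character: 1
TLD length: 3
Total = 14 + 1 + 14 + 1 + 3 = 33

33


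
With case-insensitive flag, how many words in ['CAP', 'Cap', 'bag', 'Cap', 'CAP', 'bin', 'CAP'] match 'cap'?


Case-insensitive matching: compare each word's lowercase form to 'cap'.
  'CAP' -> lower='cap' -> MATCH
  'Cap' -> lower='cap' -> MATCH
  'bag' -> lower='bag' -> no
  'Cap' -> lower='cap' -> MATCH
  'CAP' -> lower='cap' -> MATCH
  'bin' -> lower='bin' -> no
  'CAP' -> lower='cap' -> MATCH
Matches: ['CAP', 'Cap', 'Cap', 'CAP', 'CAP']
Count: 5

5


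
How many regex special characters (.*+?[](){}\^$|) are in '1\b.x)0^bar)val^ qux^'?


Regex special characters are: . * + ? [ ] ( ) { } \ ^ $ |
Scanning '1\b.x)0^bar)val^ qux^':
  pos 1: '\' -> SPECIAL
  pos 3: '.' -> SPECIAL
  pos 5: ')' -> SPECIAL
  pos 7: '^' -> SPECIAL
  pos 11: ')' -> SPECIAL
  pos 15: '^' -> SPECIAL
  pos 20: '^' -> SPECIAL
Special chars found: ['\\', '.', ')', '^', ')', '^', '^']
Total: 7

7
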